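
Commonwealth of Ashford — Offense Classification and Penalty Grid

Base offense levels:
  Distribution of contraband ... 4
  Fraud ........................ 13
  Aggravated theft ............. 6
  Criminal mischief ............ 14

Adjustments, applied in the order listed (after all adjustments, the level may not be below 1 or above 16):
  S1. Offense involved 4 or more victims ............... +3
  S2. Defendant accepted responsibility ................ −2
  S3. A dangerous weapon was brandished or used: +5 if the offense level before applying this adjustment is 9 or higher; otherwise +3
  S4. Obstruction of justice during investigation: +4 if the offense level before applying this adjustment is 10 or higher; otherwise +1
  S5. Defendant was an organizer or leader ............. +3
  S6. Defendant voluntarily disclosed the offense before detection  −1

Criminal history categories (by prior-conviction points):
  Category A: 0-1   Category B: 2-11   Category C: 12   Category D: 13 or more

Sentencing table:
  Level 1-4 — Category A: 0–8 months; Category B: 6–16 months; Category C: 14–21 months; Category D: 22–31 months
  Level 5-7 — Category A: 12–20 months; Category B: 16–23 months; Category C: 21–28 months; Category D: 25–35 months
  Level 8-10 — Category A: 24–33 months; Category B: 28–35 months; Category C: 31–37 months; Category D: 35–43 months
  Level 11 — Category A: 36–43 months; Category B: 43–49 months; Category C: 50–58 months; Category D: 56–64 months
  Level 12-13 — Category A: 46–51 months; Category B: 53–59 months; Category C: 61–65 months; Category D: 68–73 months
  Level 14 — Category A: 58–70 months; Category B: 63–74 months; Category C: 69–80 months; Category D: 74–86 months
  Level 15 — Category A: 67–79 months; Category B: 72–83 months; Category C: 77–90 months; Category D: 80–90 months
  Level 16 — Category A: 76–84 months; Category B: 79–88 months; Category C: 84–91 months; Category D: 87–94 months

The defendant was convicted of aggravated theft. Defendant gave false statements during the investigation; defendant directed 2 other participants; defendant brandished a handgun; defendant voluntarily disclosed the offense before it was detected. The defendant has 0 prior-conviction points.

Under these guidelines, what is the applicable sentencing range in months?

Base offense level for aggravated theft: 6.
S1 does not apply.
S2 does not apply.
S3 applies (level before this adjustment is 6 < 9, so +3): 6 + 3 = 9.
S4 applies (level before this adjustment is 9 < 10, so +1): 9 + 1 = 10.
S5 applies: 10 + 3 = 13.
S6 applies: 13 − 1 = 12.
Final offense level: 12.
Criminal history: 0 prior points → Category A (0-1).
Level 12 falls in the 12-13 band.
Grid: Level 12-13 × Category A = 46-51 months.

46-51 months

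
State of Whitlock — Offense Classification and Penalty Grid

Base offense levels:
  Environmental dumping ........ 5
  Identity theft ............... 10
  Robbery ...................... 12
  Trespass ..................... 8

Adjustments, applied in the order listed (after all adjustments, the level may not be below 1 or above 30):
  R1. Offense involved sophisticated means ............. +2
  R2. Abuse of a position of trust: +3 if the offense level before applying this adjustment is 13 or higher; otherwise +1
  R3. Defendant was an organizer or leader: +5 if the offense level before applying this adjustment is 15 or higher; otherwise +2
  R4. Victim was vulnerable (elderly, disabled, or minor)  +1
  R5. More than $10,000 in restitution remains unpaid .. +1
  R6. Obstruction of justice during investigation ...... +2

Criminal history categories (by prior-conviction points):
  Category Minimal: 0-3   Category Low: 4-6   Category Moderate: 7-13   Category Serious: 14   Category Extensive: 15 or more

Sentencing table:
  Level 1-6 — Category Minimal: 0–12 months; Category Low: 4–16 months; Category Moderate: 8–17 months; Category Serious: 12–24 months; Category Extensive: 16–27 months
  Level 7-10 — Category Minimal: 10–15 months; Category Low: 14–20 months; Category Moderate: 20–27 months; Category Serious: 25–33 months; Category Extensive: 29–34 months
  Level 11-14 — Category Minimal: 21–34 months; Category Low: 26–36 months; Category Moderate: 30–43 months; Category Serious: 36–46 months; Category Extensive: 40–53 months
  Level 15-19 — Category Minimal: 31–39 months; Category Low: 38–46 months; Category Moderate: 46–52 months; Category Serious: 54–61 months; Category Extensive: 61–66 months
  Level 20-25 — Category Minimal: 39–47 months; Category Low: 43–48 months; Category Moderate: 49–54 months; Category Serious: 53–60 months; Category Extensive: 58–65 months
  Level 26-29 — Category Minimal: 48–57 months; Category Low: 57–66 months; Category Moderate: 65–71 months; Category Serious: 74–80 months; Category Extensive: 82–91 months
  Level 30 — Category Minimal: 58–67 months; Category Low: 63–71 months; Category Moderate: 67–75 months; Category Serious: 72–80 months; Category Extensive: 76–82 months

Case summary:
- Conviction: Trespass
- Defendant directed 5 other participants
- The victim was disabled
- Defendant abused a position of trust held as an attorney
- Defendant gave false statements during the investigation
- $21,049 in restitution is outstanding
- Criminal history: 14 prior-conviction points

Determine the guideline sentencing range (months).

54-61 months

Base offense level for trespass: 8.
R1 does not apply.
R2 applies (level before this adjustment is 8 < 13, so +1): 8 + 1 = 9.
R3 applies (level before this adjustment is 9 < 15, so +2): 9 + 2 = 11.
R4 applies: 11 + 1 = 12.
R5 applies: 12 + 1 = 13.
R6 applies: 13 + 2 = 15.
Final offense level: 15.
Criminal history: 14 prior points → Category Serious (14).
Level 15 falls in the 15-19 band.
Grid: Level 15-19 × Category Serious = 54-61 months.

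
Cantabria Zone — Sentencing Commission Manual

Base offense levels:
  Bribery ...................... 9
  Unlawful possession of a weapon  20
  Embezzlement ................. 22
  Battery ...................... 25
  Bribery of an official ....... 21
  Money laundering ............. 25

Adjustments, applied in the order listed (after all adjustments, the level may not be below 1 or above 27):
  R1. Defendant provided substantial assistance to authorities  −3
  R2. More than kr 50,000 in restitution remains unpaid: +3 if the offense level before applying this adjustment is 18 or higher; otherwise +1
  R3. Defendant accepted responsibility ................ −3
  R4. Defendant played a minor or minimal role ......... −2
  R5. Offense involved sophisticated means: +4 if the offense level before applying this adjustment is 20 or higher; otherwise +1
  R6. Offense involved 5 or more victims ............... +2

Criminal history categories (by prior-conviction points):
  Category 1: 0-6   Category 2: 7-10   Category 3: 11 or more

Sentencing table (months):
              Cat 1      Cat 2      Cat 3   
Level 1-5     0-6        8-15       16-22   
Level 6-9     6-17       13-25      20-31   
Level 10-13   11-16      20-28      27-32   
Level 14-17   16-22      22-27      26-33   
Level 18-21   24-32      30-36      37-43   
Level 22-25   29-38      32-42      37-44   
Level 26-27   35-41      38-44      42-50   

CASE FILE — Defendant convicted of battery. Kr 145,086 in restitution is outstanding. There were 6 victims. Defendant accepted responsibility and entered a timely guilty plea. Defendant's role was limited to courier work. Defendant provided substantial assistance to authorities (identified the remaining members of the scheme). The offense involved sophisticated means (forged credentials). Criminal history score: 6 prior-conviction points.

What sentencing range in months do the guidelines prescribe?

35-41 months

Base offense level for battery: 25.
R1 applies: 25 − 3 = 22.
R2 applies (level before this adjustment is 22 ≥ 18, so +3): 22 + 3 = 25.
R3 applies: 25 − 3 = 22.
R4 applies: 22 − 2 = 20.
R5 applies (level before this adjustment is 20 ≥ 20, so +4): 20 + 4 = 24.
R6 applies: 24 + 2 = 26.
Final offense level: 26.
Criminal history: 6 prior points → Category 1 (0-6).
Level 26 falls in the 26-27 band.
Grid: Level 26-27 × Category 1 = 35-41 months.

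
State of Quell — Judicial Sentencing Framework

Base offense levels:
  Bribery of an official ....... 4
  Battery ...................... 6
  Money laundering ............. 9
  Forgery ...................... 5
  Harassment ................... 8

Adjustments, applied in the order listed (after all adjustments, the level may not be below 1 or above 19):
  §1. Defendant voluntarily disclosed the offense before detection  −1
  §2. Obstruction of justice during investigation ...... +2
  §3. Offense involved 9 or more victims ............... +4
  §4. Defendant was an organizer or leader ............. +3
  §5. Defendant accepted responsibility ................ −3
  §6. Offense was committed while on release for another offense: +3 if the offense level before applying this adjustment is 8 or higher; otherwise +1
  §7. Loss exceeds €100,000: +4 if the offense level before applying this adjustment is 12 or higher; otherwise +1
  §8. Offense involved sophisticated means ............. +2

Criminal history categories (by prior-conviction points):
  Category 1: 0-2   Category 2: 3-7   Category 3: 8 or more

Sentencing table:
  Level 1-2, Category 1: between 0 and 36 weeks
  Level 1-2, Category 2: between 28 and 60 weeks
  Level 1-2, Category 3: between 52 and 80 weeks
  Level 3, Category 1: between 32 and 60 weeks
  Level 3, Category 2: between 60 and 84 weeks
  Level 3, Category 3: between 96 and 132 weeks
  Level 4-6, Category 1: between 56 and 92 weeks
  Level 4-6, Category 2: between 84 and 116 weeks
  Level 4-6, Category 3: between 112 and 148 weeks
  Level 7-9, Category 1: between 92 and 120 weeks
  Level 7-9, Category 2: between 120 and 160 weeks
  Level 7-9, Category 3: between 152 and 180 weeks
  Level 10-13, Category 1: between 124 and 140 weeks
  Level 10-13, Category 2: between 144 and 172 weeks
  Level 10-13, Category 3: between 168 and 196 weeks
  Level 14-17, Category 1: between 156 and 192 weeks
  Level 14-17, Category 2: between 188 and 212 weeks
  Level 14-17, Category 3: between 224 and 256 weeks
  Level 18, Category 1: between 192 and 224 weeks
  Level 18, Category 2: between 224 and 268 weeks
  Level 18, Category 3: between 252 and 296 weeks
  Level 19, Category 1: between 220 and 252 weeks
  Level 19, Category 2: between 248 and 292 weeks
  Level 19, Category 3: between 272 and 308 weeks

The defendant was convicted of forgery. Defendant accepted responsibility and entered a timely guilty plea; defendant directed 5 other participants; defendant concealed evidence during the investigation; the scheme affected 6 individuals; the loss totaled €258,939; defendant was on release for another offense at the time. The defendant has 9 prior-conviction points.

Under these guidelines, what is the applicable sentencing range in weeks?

Base offense level for forgery: 5.
§2 applies: 5 + 2 = 7.
§3 does not apply.
§4 applies: 7 + 3 = 10.
§5 applies: 10 − 3 = 7.
§6 applies (level before this adjustment is 7 < 8, so +1): 7 + 1 = 8.
§7 applies (level before this adjustment is 8 < 12, so +1): 8 + 1 = 9.
Final offense level: 9.
Criminal history: 9 prior points → Category 3 (8+).
Level 9 falls in the 7-9 band.
Grid: Level 7-9 × Category 3 = 152-180 weeks.

152-180 weeks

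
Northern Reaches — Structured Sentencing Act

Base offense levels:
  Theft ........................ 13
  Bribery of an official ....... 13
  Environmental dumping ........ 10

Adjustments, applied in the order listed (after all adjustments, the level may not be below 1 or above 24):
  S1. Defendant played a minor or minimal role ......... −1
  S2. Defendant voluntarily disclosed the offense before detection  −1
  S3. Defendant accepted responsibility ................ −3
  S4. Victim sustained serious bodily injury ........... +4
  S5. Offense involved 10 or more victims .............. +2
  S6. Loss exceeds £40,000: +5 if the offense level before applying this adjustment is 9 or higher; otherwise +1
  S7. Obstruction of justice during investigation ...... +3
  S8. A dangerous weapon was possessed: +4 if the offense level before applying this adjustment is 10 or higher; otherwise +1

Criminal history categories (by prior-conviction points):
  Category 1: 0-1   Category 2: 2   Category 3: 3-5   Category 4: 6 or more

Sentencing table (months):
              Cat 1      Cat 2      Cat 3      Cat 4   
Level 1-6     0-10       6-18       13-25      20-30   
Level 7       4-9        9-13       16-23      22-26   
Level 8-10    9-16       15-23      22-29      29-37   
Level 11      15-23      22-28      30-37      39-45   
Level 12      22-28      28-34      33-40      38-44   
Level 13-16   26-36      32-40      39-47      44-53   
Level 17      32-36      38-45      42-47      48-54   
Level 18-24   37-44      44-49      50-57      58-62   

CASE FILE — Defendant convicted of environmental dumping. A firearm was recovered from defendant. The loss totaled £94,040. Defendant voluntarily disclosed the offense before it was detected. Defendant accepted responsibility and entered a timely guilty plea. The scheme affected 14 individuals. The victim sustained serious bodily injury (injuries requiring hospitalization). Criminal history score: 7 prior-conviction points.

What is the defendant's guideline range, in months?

58-62 months

Base offense level for environmental dumping: 10.
S1 does not apply.
S2 applies: 10 − 1 = 9.
S3 applies: 9 − 3 = 6.
S4 applies: 6 + 4 = 10.
S5 applies: 10 + 2 = 12.
S6 applies (level before this adjustment is 12 ≥ 9, so +5): 12 + 5 = 17.
S7 does not apply.
S8 applies (level before this adjustment is 17 ≥ 10, so +4): 17 + 4 = 21.
Final offense level: 21.
Criminal history: 7 prior points → Category 4 (6+).
Level 21 falls in the 18-24 band.
Grid: Level 18-24 × Category 4 = 58-62 months.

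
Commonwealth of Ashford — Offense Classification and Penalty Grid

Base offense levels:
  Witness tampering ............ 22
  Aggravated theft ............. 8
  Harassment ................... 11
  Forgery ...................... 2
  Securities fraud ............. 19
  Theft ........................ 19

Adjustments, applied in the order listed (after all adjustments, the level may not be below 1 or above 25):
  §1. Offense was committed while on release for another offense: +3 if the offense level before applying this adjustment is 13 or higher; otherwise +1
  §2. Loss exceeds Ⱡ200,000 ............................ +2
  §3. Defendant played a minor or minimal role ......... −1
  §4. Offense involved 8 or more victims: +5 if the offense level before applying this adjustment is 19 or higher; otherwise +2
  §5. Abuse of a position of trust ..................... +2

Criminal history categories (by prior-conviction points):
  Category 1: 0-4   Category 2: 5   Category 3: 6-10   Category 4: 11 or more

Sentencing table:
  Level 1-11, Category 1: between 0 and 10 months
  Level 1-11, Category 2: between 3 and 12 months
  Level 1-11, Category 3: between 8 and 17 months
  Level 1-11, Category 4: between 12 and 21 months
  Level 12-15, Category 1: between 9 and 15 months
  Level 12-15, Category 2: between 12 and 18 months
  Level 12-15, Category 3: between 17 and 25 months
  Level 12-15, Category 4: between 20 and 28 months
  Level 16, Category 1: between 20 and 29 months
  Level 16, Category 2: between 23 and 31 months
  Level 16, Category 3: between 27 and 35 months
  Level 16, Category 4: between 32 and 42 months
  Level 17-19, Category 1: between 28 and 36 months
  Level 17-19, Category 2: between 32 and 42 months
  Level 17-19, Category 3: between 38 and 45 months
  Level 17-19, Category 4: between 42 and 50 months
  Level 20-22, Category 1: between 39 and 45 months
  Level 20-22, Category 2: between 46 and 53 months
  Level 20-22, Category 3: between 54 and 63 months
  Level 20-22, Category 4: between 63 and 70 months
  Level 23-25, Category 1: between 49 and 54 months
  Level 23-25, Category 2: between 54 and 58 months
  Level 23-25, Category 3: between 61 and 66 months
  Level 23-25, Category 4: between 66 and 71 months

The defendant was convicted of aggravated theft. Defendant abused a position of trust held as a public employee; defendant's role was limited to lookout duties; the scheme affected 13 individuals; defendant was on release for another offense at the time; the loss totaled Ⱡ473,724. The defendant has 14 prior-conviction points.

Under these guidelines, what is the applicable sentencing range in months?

20-28 months

Base offense level for aggravated theft: 8.
§1 applies (level before this adjustment is 8 < 13, so +1): 8 + 1 = 9.
§2 applies: 9 + 2 = 11.
§3 applies: 11 − 1 = 10.
§4 applies (level before this adjustment is 10 < 19, so +2): 10 + 2 = 12.
§5 applies: 12 + 2 = 14.
Final offense level: 14.
Criminal history: 14 prior points → Category 4 (11+).
Level 14 falls in the 12-15 band.
Grid: Level 12-15 × Category 4 = 20-28 months.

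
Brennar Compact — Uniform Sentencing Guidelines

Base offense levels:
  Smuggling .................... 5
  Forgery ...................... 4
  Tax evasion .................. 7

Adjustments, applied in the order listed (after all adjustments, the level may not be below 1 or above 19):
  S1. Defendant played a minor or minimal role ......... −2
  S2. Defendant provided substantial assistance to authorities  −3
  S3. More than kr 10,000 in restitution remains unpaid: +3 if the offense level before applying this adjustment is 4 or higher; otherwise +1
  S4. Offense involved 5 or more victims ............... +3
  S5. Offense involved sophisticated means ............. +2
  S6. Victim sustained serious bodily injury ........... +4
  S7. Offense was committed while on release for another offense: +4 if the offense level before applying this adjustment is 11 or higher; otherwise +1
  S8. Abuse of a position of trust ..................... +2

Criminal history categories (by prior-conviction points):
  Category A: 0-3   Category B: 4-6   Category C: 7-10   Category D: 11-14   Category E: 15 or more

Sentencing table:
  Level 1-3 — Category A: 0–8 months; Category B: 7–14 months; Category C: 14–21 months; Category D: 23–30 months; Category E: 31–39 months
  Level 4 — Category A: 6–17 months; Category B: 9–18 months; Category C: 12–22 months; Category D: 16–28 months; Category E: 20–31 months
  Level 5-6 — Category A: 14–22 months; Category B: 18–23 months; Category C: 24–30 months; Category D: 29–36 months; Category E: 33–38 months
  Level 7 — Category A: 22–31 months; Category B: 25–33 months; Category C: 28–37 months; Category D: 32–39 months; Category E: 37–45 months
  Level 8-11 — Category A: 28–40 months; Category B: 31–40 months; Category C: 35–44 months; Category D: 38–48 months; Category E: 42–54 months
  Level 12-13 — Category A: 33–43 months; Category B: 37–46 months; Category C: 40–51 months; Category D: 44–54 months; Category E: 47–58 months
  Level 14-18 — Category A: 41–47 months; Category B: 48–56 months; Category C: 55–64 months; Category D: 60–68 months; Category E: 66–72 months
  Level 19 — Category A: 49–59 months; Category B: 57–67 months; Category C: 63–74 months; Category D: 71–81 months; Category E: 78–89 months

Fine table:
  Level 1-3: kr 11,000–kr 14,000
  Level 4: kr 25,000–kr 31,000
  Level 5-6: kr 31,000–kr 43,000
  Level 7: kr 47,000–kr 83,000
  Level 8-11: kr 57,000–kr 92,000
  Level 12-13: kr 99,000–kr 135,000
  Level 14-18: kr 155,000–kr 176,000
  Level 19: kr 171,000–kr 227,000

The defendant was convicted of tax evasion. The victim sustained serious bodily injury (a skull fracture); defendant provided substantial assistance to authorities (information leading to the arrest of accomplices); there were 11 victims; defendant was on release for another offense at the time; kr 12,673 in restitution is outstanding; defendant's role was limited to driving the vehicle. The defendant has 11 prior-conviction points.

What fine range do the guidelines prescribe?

kr 57,000–kr 92,000

Base offense level for tax evasion: 7.
S1 applies: 7 − 2 = 5.
S2 applies: 5 − 3 = 2.
S3 applies (level before this adjustment is 2 < 4, so +1): 2 + 1 = 3.
S4 applies: 3 + 3 = 6.
S5 does not apply.
S6 applies: 6 + 4 = 10.
S7 applies (level before this adjustment is 10 < 11, so +1): 10 + 1 = 11.
S8 does not apply.
Final offense level: 11.
Level 11 falls in the 8-11 band.
Fine table: Level 8-11 → kr 57,000–kr 92,000.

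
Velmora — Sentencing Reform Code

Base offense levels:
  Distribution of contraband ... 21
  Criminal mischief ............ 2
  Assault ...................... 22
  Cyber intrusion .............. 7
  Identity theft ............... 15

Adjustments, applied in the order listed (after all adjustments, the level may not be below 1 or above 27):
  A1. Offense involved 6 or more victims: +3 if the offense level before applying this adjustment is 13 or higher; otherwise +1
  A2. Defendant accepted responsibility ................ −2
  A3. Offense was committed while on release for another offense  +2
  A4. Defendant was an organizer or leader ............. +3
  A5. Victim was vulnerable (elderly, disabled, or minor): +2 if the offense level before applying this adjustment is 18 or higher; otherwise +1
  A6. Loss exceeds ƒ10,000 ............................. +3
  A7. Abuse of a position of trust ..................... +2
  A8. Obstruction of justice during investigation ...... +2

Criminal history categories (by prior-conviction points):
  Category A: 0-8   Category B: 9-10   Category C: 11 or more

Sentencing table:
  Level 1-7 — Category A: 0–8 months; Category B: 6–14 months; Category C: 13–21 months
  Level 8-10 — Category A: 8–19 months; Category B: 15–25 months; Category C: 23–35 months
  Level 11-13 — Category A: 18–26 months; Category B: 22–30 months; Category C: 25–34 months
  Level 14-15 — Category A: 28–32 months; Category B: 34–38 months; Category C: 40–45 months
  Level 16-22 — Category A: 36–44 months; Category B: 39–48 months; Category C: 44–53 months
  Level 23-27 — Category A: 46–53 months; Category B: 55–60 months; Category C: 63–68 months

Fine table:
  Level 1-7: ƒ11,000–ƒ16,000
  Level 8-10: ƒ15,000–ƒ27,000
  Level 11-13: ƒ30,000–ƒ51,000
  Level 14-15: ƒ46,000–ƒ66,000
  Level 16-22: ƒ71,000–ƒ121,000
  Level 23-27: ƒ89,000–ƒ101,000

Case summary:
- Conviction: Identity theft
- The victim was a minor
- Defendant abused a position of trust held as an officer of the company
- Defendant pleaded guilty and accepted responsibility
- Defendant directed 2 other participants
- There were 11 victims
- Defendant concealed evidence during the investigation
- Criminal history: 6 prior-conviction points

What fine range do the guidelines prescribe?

ƒ89,000–ƒ101,000

Base offense level for identity theft: 15.
A1 applies (level before this adjustment is 15 ≥ 13, so +3): 15 + 3 = 18.
A2 applies: 18 − 2 = 16.
A4 applies: 16 + 3 = 19.
A5 applies (level before this adjustment is 19 ≥ 18, so +2): 19 + 2 = 21.
A6 does not apply.
A7 applies: 21 + 2 = 23.
A8 applies: 23 + 2 = 25.
Final offense level: 25.
Level 25 falls in the 23-27 band.
Fine table: Level 23-27 → ƒ89,000–ƒ101,000.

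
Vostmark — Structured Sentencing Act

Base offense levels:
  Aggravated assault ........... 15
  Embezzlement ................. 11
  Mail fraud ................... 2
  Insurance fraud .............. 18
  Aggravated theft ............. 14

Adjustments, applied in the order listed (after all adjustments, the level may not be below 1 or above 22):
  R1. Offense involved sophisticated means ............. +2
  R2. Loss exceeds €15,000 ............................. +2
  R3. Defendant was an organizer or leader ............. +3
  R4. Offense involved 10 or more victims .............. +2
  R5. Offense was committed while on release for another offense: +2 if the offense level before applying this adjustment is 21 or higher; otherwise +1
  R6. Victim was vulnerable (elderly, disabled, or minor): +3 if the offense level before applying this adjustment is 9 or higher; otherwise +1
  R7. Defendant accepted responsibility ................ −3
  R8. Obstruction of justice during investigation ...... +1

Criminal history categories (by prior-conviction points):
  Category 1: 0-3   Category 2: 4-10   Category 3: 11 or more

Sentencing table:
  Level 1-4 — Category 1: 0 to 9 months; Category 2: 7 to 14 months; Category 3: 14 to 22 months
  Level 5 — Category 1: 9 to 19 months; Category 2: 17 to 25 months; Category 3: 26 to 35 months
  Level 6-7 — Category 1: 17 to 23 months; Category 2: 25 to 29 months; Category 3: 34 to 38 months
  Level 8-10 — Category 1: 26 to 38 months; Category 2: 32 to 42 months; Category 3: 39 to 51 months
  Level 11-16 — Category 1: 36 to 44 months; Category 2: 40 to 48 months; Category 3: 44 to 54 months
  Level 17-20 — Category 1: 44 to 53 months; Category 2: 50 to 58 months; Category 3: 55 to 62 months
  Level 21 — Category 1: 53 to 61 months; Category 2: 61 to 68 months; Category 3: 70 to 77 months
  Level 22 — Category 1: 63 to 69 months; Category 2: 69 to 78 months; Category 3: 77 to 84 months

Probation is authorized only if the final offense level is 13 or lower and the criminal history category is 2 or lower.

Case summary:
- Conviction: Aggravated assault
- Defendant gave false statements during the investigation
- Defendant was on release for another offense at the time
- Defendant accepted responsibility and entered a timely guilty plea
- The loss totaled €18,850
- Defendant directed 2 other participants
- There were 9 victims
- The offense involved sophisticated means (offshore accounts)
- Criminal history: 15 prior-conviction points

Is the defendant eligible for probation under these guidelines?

Base offense level for aggravated assault: 15.
R1 applies: 15 + 2 = 17.
R2 applies: 17 + 2 = 19.
R3 applies: 19 + 3 = 22.
R5 applies (level before this adjustment is 22 ≥ 21, so +2): 22 + 2 = 24.
R7 applies: 24 − 3 = 21.
R8 applies: 21 + 1 = 22.
Final offense level: 22.
Criminal history: 15 prior points → Category 3 (11+).
Level 22 falls in the 22 band.
Grid: Level 22 × Category 3 = 77-84 months.
Probation check: level 22 > 13 and category 3 > 2 → not eligible.

No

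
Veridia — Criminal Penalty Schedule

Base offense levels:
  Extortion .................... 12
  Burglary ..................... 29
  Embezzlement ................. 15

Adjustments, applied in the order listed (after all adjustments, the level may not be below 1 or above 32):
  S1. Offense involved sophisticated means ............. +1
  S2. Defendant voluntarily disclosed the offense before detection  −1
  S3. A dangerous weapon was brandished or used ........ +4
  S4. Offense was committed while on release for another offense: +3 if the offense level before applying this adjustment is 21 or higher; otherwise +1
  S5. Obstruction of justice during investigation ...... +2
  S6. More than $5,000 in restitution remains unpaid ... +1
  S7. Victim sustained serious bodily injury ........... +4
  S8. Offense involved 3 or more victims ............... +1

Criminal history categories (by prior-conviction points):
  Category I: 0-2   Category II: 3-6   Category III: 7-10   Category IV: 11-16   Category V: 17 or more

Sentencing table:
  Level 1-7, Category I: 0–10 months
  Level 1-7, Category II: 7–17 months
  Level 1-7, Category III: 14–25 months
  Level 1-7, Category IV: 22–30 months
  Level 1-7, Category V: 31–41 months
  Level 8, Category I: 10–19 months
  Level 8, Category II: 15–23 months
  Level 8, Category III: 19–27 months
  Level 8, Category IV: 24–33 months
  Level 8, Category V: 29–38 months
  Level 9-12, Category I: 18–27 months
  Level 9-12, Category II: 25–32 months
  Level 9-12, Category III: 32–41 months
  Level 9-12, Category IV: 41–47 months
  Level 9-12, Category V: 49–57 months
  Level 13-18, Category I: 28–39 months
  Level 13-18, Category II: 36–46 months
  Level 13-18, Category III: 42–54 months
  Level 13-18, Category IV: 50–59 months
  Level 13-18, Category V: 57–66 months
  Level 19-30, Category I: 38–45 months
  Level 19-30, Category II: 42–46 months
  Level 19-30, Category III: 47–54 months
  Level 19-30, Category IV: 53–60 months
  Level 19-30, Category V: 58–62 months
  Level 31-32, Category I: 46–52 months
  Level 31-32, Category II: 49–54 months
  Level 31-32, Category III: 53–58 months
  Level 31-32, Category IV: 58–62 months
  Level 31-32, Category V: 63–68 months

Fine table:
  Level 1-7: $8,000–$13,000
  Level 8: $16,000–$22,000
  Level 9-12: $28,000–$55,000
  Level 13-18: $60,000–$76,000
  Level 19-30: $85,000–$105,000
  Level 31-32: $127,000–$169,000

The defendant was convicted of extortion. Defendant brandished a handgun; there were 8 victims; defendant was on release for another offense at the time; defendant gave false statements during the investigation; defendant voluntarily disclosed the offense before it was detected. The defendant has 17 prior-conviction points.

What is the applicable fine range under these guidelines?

$85,000–$105,000

Base offense level for extortion: 12.
S1 does not apply.
S2 applies: 12 − 1 = 11.
S3 applies: 11 + 4 = 15.
S4 applies (level before this adjustment is 15 < 21, so +1): 15 + 1 = 16.
S5 applies: 16 + 2 = 18.
S6 does not apply.
S8 applies: 18 + 1 = 19.
Final offense level: 19.
Level 19 falls in the 19-30 band.
Fine table: Level 19-30 → $85,000–$105,000.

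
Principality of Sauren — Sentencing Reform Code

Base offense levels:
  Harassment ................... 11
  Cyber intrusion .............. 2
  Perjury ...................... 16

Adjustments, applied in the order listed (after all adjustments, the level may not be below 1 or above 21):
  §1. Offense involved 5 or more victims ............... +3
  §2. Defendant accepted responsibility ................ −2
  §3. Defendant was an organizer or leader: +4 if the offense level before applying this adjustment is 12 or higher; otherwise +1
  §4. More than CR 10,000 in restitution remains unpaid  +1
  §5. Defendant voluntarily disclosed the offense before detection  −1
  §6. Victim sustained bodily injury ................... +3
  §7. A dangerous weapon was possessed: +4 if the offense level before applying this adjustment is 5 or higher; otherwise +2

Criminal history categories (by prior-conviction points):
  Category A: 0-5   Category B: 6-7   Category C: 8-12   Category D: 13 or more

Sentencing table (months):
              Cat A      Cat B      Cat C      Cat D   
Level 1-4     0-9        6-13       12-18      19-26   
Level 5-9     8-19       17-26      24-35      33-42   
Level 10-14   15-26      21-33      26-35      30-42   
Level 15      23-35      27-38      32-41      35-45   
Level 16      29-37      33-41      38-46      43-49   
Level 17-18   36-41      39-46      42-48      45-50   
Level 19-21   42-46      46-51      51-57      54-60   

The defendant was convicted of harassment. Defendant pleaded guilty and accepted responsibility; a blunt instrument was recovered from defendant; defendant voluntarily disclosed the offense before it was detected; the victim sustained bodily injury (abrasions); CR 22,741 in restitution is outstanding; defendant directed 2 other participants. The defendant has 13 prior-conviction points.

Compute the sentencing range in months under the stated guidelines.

45-50 months

Base offense level for harassment: 11.
§2 applies: 11 − 2 = 9.
§3 applies (level before this adjustment is 9 < 12, so +1): 9 + 1 = 10.
§4 applies: 10 + 1 = 11.
§5 applies: 11 − 1 = 10.
§6 applies: 10 + 3 = 13.
§7 applies (level before this adjustment is 13 ≥ 5, so +4): 13 + 4 = 17.
Final offense level: 17.
Criminal history: 13 prior points → Category D (13+).
Level 17 falls in the 17-18 band.
Grid: Level 17-18 × Category D = 45-50 months.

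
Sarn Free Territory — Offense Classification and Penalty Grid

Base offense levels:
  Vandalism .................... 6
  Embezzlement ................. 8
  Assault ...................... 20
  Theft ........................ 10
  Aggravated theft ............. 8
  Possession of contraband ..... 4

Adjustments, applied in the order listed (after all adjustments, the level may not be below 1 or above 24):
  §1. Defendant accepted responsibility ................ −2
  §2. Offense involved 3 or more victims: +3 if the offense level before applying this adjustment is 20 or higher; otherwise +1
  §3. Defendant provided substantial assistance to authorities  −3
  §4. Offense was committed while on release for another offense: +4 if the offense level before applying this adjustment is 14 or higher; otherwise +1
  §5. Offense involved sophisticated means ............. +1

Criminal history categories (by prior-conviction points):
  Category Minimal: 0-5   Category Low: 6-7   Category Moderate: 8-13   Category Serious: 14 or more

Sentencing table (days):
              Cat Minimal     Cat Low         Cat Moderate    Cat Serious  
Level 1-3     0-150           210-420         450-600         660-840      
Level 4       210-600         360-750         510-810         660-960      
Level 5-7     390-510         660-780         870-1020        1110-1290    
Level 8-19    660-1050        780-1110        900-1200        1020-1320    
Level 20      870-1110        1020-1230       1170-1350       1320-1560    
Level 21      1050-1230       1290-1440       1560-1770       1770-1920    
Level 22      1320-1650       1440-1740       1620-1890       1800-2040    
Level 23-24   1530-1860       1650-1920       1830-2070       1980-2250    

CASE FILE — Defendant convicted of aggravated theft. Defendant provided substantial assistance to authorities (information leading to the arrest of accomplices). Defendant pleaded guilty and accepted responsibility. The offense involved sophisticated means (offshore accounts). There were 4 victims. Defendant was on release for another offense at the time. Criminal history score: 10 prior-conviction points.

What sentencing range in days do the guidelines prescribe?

Base offense level for aggravated theft: 8.
§1 applies: 8 − 2 = 6.
§2 applies (level before this adjustment is 6 < 20, so +1): 6 + 1 = 7.
§3 applies: 7 − 3 = 4.
§4 applies (level before this adjustment is 4 < 14, so +1): 4 + 1 = 5.
§5 applies: 5 + 1 = 6.
Final offense level: 6.
Criminal history: 10 prior points → Category Moderate (8-13).
Level 6 falls in the 5-7 band.
Grid: Level 5-7 × Category Moderate = 870-1020 days.

870-1020 days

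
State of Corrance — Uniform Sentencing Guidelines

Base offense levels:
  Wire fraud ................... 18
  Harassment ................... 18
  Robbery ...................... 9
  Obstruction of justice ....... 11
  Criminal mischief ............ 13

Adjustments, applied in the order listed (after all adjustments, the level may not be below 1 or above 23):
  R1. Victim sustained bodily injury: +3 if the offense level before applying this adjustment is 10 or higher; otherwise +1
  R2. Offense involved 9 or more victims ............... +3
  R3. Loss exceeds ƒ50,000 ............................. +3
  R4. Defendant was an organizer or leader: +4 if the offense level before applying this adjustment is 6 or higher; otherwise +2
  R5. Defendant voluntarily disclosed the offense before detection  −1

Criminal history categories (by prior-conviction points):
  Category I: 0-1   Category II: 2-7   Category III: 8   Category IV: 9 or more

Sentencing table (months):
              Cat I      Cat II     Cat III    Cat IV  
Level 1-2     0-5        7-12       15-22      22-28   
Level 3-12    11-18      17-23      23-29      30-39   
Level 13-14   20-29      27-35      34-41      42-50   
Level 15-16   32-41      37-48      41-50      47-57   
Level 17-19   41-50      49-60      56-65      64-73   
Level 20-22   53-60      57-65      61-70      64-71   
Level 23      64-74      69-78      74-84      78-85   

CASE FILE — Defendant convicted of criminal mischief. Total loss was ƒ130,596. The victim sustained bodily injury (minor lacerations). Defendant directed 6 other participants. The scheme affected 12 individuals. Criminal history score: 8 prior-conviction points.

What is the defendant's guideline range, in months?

Base offense level for criminal mischief: 13.
R1 applies (level before this adjustment is 13 ≥ 10, so +3): 13 + 3 = 16.
R2 applies: 16 + 3 = 19.
R3 applies: 19 + 3 = 22.
R4 applies (level before this adjustment is 22 ≥ 6, so +4): 22 + 4 = 26.
R5 does not apply.
Level 26 exceeds the maximum of 23; capped at 23.
Final offense level: 23.
Criminal history: 8 prior points → Category III (8).
Level 23 falls in the 23 band.
Grid: Level 23 × Category III = 74-84 months.

74-84 months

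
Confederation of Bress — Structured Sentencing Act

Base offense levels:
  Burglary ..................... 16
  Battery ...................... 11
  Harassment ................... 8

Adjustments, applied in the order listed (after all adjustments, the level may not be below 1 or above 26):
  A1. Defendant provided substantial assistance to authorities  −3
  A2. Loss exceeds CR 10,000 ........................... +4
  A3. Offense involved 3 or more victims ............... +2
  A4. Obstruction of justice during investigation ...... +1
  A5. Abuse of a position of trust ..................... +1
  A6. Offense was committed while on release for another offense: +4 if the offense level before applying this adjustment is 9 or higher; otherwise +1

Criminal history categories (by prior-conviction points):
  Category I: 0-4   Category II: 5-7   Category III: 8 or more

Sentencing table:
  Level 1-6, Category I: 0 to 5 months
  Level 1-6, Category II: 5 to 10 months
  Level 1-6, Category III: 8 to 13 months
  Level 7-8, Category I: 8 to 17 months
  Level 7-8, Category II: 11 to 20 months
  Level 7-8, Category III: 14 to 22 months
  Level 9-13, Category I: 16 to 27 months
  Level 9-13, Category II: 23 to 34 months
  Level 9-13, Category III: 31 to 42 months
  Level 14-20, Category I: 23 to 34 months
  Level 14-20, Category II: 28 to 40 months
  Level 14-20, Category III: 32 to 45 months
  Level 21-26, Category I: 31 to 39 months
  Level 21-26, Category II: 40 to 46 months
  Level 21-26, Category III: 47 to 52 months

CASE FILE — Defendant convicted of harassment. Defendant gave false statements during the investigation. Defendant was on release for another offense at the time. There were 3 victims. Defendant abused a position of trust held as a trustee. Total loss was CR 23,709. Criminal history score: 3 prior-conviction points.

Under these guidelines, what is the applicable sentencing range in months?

23-34 months

Base offense level for harassment: 8.
A1 does not apply.
A2 applies: 8 + 4 = 12.
A3 applies: 12 + 2 = 14.
A4 applies: 14 + 1 = 15.
A5 applies: 15 + 1 = 16.
A6 applies (level before this adjustment is 16 ≥ 9, so +4): 16 + 4 = 20.
Final offense level: 20.
Criminal history: 3 prior points → Category I (0-4).
Level 20 falls in the 14-20 band.
Grid: Level 14-20 × Category I = 23-34 months.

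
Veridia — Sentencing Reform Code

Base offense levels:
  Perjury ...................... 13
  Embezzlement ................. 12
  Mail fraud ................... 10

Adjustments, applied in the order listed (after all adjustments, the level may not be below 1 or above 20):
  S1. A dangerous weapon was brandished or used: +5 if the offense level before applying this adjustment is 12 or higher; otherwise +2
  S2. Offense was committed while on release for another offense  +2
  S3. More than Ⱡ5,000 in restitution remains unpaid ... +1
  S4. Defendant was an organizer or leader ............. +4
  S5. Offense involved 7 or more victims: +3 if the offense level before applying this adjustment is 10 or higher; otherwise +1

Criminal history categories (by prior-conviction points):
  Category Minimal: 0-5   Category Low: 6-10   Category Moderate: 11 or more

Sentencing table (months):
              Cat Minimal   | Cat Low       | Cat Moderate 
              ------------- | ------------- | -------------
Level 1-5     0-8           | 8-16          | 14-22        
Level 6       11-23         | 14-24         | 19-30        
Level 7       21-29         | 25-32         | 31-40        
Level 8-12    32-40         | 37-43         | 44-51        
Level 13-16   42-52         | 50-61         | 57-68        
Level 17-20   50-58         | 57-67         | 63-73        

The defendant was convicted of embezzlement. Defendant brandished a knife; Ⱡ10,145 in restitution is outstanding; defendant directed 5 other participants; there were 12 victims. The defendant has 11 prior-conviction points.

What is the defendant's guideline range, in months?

63-73 months

Base offense level for embezzlement: 12.
S1 applies (level before this adjustment is 12 ≥ 12, so +5): 12 + 5 = 17.
S3 applies: 17 + 1 = 18.
S4 applies: 18 + 4 = 22.
S5 applies (level before this adjustment is 22 ≥ 10, so +3): 22 + 3 = 25.
Level 25 exceeds the maximum of 20; capped at 20.
Final offense level: 20.
Criminal history: 11 prior points → Category Moderate (11+).
Level 20 falls in the 17-20 band.
Grid: Level 17-20 × Category Moderate = 63-73 months.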